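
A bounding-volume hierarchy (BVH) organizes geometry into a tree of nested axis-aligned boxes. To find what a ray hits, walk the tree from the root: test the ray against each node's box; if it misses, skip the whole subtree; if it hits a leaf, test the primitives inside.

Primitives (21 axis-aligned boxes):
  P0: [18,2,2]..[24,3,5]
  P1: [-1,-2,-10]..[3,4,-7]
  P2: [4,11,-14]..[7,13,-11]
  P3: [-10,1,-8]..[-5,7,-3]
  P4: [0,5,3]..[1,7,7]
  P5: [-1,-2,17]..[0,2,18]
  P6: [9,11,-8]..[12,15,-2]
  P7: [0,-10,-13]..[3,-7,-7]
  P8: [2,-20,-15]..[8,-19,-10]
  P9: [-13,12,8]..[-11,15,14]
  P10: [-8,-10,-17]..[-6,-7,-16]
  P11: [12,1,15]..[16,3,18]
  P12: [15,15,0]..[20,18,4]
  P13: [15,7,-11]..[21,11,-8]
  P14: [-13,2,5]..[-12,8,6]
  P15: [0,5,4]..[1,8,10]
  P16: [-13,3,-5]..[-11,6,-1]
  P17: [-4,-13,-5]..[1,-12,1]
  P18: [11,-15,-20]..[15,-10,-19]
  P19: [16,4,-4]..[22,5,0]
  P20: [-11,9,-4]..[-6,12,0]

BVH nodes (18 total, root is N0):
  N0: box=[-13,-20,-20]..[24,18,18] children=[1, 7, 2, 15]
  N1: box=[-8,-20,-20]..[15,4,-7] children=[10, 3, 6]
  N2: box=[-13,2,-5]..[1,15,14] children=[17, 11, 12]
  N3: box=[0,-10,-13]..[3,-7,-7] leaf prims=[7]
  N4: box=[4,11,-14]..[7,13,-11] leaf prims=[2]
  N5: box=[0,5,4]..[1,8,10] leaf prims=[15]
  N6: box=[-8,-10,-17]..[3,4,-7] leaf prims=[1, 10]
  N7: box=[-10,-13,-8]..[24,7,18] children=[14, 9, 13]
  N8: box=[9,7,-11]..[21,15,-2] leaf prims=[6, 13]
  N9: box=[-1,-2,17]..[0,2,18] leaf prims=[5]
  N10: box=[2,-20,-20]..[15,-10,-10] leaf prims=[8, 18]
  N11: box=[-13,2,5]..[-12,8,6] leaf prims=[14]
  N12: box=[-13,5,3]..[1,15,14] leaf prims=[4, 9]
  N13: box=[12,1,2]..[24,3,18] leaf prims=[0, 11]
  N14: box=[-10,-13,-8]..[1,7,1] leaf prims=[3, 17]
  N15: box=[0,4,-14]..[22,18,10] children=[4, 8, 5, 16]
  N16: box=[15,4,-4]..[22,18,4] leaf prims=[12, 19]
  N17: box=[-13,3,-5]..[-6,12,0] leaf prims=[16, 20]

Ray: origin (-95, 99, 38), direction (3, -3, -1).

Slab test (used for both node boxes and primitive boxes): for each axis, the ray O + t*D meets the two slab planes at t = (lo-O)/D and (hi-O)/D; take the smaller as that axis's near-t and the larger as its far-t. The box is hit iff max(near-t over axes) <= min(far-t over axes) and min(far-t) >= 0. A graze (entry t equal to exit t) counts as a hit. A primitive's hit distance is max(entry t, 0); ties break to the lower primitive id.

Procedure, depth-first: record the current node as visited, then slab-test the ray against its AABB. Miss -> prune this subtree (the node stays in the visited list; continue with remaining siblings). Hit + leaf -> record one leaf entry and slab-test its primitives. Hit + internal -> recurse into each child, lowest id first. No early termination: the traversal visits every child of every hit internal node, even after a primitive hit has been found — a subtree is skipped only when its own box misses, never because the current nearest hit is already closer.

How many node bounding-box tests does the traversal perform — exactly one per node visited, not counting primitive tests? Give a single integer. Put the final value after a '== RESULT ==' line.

Trace the traversal:
N0 x:[82/3,119/3] y:[27,119/3] z:[20,58] -> hit [82/3,119/3], descend [1, 2, 7, 15]
  N1 x:[29,110/3] y:[95/3,119/3] z:[45,58] -> miss, prune
  N2 x:[82/3,32] y:[28,97/3] z:[24,43] -> hit [28,32], descend [11, 12, 17]
    N11 x:[82/3,83/3] y:[91/3,97/3] z:[32,33] -> miss, prune
    N12 x:[82/3,32] y:[28,94/3] z:[24,35] -> hit [28,94/3] leaf, test {P4(miss), P9@t=28}
    N17 x:[82/3,89/3] y:[29,32] z:[38,43] -> miss, prune
  N7 x:[85/3,119/3] y:[92/3,112/3] z:[20,46] -> hit [92/3,112/3], descend [9, 13, 14]
    N9 x:[94/3,95/3] y:[97/3,101/3] z:[20,21] -> miss, prune
    N13 x:[107/3,119/3] y:[32,98/3] z:[20,36] -> miss, prune
    N14 x:[85/3,32] y:[92/3,112/3] z:[37,46] -> miss, prune
  N15 x:[95/3,39] y:[27,95/3] z:[28,52] -> hit [95/3,95/3], descend [4, 5, 8, 16]
    N4 x:[33,34] y:[86/3,88/3] z:[49,52] -> miss, prune
    N5 x:[95/3,32] y:[91/3,94/3] z:[28,34] -> miss, prune
    N8 x:[104/3,116/3] y:[28,92/3] z:[40,49] -> miss, prune
    N16 x:[110/3,39] y:[27,95/3] z:[34,42] -> miss, prune

15 AABB tests over nodes [0, 1, 2, 11, 12, 17, 7, 9, 13, 14, 15, 4, 5, 8, 16]; 1 leaf entered; closest P9.

== RESULT ==
15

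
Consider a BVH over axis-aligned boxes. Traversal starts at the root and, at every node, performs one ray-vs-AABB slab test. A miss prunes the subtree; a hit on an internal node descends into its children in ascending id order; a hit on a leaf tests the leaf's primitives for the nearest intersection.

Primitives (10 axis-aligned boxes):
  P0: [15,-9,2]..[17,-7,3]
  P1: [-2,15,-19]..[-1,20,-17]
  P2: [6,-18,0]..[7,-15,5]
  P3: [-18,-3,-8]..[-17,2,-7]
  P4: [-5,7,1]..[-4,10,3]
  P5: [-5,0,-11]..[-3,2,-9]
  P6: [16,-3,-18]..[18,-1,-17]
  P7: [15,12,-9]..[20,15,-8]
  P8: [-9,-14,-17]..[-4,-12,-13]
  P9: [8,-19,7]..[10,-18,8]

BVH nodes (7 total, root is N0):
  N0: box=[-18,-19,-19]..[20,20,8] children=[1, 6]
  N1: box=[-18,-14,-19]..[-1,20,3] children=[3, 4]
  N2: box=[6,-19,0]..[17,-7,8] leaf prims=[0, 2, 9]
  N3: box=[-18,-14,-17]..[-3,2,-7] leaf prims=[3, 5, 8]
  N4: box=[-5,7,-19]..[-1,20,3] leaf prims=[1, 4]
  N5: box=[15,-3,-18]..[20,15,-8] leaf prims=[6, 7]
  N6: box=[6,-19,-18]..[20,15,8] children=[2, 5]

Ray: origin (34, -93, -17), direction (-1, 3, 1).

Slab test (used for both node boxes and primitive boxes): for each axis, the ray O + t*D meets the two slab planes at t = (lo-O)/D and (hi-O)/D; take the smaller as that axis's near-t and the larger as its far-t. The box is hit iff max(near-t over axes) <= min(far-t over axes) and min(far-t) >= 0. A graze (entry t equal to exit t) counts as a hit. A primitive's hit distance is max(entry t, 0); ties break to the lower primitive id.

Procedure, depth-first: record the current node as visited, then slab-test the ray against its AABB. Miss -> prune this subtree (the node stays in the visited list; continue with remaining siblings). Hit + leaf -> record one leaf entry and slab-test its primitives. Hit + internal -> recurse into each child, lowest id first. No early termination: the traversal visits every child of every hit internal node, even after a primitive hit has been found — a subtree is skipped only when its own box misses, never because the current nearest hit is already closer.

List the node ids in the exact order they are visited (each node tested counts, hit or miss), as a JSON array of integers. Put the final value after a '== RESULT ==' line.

Trace the traversal:
N0 x:[14,52] y:[74/3,113/3] z:[-2,25] -> hit [74/3,25], descend [1, 6]
  N1 x:[35,52] y:[79/3,113/3] z:[-2,20] -> miss, prune
  N6 x:[14,28] y:[74/3,36] z:[-1,25] -> hit [74/3,25], descend [2, 5]
    N2 x:[17,28] y:[74/3,86/3] z:[17,25] -> hit [74/3,25] leaf, test {P0(miss), P2(miss), P9@t=74/3}
    N5 x:[14,19] y:[30,36] z:[-1,9] -> miss, prune

Visited [0, 1, 6, 2, 5]. Tests: 5 box, 1 leaf. Nearest: P9.

== RESULT ==
[0, 1, 6, 2, 5]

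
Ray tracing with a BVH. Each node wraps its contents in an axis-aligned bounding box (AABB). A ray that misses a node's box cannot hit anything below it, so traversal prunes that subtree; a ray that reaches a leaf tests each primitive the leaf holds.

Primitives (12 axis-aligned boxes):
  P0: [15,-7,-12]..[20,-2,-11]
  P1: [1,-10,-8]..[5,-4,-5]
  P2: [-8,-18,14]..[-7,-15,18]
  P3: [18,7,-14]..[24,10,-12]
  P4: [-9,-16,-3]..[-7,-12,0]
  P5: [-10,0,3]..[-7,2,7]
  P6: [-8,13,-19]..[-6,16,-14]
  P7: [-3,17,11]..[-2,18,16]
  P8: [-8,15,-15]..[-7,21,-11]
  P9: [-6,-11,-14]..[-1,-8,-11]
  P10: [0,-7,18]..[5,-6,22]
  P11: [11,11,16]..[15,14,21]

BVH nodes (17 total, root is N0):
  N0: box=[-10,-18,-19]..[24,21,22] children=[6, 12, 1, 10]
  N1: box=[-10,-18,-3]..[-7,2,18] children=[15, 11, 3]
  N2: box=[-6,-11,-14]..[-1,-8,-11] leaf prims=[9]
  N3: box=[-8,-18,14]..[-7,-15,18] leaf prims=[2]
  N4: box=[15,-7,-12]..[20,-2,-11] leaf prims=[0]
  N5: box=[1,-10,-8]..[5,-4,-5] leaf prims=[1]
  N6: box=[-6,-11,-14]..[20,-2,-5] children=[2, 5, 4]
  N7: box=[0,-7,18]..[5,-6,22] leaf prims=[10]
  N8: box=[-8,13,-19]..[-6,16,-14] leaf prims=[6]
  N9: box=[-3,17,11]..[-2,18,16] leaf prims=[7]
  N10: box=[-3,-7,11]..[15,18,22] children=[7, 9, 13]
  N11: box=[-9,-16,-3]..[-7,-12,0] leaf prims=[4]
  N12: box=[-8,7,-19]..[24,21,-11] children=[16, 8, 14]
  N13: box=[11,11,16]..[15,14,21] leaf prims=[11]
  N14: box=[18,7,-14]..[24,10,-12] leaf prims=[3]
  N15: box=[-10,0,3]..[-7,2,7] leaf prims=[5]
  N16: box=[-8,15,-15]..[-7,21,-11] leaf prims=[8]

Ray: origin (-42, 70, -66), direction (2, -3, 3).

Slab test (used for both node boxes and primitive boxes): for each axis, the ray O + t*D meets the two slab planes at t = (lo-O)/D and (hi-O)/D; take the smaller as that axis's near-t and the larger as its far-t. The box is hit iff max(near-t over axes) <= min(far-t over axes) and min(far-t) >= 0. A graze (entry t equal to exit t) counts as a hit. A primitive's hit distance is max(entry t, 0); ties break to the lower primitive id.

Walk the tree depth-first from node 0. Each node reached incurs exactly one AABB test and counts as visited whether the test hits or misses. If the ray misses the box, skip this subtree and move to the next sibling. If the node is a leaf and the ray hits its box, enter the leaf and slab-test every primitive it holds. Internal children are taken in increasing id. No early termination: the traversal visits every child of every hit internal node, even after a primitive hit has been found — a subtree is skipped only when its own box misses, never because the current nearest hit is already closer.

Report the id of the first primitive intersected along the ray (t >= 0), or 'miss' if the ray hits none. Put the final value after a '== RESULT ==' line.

Traverse from the root:
N0 x:[16,33] y:[49/3,88/3] z:[47/3,88/3] -> hit [49/3,88/3], descend [1, 6, 10, 12]
  N1 x:[16,35/2] y:[68/3,88/3] z:[21,28] -> miss, prune
  N6 x:[18,31] y:[24,27] z:[52/3,61/3] -> miss, prune
  N10 x:[39/2,57/2] y:[52/3,77/3] z:[77/3,88/3] -> hit [77/3,77/3], descend [7, 9, 13]
    N7 x:[21,47/2] y:[76/3,77/3] z:[28,88/3] -> miss, prune
    N9 x:[39/2,20] y:[52/3,53/3] z:[77/3,82/3] -> miss, prune
    N13 x:[53/2,57/2] y:[56/3,59/3] z:[82/3,29] -> miss, prune
  N12 x:[17,33] y:[49/3,21] z:[47/3,55/3] -> hit [17,55/3], descend [8, 14, 16]
    N8 x:[17,18] y:[18,19] z:[47/3,52/3] -> miss, prune
    N14 x:[30,33] y:[20,21] z:[52/3,18] -> miss, prune
    N16 x:[17,35/2] y:[49/3,55/3] z:[17,55/3] -> hit [17,35/2] leaf, test {P8@t=17}

11 AABB tests over nodes [0, 1, 6, 10, 7, 9, 13, 12, 8, 14, 16]; 1 leaf entered; closest P8.

== RESULT ==
8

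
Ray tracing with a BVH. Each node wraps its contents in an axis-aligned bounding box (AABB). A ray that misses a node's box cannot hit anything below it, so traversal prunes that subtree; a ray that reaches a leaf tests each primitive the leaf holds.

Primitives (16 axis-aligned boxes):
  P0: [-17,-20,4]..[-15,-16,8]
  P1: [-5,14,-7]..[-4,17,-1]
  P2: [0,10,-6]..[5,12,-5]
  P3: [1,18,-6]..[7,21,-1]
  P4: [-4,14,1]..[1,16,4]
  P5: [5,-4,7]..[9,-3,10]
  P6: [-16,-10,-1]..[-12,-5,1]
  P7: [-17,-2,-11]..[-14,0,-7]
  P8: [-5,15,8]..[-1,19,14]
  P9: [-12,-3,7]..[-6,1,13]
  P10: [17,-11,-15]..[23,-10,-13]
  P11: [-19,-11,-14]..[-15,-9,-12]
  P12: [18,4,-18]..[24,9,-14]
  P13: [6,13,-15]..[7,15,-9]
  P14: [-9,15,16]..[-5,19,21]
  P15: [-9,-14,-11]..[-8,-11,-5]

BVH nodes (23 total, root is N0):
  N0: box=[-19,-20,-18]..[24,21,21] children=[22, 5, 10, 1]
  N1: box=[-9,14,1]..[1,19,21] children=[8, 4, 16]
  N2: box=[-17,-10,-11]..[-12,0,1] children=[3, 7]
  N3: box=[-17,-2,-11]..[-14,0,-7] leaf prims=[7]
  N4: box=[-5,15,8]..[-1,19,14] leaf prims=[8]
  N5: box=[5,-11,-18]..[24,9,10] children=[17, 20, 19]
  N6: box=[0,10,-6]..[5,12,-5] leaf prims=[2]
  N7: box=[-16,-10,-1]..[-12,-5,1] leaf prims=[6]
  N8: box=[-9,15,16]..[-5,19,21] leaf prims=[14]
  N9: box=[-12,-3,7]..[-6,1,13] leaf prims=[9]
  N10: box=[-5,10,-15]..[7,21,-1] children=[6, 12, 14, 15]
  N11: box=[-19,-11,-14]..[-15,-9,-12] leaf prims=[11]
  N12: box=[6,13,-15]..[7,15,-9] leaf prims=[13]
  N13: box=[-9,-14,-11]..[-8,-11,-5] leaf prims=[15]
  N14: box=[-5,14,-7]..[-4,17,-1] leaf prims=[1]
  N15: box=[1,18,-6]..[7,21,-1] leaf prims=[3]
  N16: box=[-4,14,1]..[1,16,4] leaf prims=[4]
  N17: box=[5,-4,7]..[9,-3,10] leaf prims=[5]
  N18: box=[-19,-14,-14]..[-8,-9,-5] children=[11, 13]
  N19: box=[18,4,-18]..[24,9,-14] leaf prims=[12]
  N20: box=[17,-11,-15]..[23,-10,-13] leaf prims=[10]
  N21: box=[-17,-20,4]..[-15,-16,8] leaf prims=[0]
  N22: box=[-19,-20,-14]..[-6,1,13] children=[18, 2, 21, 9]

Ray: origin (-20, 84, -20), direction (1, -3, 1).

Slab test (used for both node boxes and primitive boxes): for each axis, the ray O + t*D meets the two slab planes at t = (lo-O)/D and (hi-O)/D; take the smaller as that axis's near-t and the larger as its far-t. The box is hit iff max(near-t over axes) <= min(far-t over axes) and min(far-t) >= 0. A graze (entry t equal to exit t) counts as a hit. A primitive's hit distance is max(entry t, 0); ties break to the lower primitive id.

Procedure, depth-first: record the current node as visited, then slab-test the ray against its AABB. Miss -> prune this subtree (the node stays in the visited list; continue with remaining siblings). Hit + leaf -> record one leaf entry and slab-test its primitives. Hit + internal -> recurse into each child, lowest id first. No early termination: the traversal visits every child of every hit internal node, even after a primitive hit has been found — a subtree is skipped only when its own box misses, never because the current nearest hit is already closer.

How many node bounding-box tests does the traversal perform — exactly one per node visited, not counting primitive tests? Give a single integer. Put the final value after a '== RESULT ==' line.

Walk:
N0 x:[1,44] y:[21,104/3] z:[2,41] -> hit [21,104/3], descend [1, 5, 10, 22]
  N1 x:[11,21] y:[65/3,70/3] z:[21,41] -> miss, prune
  N5 x:[25,44] y:[25,95/3] z:[2,30] -> hit [25,30], descend [17, 19, 20]
    N17 x:[25,29] y:[29,88/3] z:[27,30] -> hit [29,29] leaf, test {P5@t=29}
    N19 x:[38,44] y:[25,80/3] z:[2,6] -> miss, prune
    N20 x:[37,43] y:[94/3,95/3] z:[5,7] -> miss, prune
  N10 x:[15,27] y:[21,74/3] z:[5,19] -> miss, prune
  N22 x:[1,14] y:[83/3,104/3] z:[6,33] -> miss, prune

8 AABB tests over nodes [0, 1, 5, 17, 19, 20, 10, 22]; 1 leaf entered; closest P5.

== RESULT ==
8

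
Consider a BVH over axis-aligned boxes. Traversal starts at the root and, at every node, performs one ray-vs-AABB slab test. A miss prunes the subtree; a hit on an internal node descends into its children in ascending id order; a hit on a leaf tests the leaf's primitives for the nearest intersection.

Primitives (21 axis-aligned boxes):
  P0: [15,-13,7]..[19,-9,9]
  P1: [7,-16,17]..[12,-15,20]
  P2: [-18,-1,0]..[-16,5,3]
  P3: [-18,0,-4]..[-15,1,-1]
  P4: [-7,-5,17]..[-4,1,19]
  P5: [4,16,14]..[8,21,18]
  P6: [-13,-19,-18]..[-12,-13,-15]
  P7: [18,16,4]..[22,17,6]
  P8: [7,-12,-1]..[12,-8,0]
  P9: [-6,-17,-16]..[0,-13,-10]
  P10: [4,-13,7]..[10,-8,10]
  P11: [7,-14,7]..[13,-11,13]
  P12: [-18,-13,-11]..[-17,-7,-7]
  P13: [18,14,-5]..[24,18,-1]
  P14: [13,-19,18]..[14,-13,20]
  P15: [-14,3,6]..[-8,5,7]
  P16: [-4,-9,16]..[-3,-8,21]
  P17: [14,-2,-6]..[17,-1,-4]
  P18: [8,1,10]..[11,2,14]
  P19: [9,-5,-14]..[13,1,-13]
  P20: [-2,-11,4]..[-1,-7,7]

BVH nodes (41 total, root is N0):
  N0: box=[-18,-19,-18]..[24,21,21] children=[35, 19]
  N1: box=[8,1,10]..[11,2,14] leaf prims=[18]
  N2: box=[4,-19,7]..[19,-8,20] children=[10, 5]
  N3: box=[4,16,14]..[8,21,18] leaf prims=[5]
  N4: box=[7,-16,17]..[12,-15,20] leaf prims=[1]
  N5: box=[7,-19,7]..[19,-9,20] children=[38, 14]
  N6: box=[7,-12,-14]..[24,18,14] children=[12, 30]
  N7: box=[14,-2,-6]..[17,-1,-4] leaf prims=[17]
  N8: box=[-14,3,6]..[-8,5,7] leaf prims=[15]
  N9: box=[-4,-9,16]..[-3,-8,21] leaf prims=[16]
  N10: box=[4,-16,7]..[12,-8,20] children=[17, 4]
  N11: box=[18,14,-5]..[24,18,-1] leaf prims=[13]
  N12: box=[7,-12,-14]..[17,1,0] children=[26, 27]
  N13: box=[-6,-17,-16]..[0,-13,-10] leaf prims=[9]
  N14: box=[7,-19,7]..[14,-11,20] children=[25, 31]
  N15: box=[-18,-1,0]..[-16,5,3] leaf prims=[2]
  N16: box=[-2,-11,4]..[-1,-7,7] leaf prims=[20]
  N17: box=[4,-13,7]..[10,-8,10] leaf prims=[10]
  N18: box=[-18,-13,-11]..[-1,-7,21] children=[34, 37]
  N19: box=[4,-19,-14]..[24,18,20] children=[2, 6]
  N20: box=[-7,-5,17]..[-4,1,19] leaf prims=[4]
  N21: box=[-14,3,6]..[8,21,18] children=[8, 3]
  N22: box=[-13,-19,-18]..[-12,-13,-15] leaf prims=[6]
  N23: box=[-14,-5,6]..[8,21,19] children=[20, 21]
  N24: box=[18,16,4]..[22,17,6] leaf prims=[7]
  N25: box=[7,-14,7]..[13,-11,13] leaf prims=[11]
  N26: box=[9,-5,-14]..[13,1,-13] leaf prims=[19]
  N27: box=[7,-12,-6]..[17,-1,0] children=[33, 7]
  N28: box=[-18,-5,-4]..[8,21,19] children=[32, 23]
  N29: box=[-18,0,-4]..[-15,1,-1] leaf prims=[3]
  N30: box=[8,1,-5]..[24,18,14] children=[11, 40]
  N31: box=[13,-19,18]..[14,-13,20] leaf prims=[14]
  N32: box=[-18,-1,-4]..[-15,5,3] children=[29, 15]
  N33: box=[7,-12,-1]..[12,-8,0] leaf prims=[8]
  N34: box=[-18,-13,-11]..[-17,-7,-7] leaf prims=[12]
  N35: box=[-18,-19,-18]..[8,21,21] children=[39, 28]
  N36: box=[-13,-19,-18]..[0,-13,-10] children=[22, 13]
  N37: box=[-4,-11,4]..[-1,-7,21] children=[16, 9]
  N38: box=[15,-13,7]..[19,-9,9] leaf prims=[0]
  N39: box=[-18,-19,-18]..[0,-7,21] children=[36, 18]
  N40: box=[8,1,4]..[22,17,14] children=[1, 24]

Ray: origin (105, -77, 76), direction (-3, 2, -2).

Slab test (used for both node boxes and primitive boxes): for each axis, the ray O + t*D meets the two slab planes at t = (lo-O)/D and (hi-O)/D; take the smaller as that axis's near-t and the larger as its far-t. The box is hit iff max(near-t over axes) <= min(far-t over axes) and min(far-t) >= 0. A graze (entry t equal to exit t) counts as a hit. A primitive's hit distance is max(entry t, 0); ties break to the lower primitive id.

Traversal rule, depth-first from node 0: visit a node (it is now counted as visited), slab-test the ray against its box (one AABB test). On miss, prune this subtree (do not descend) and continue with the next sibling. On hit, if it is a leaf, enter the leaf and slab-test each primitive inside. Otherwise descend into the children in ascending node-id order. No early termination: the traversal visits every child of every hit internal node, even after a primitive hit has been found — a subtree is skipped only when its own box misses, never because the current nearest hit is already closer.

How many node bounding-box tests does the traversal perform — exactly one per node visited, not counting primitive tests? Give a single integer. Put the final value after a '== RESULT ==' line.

Trace the traversal:
N0 x:[27,41] y:[29,49] z:[55/2,47] -> hit [29,41], descend [19, 35]
  N19 x:[27,101/3] y:[29,95/2] z:[28,45] -> hit [29,101/3], descend [2, 6]
    N2 x:[86/3,101/3] y:[29,69/2] z:[28,69/2] -> hit [29,101/3], descend [5, 10]
      N5 x:[86/3,98/3] y:[29,34] z:[28,69/2] -> hit [29,98/3], descend [14, 38]
        N14 x:[91/3,98/3] y:[29,33] z:[28,69/2] -> hit [91/3,98/3], descend [25, 31]
          N25 x:[92/3,98/3] y:[63/2,33] z:[63/2,69/2] -> hit [63/2,98/3] leaf, test {P11@t=63/2}
          N31 x:[91/3,92/3] y:[29,32] z:[28,29] -> miss, prune
        N38 x:[86/3,30] y:[32,34] z:[67/2,69/2] -> miss, prune
      N10 x:[31,101/3] y:[61/2,69/2] z:[28,69/2] -> hit [31,101/3], descend [4, 17]
        N4 x:[31,98/3] y:[61/2,31] z:[28,59/2] -> miss, prune
        N17 x:[95/3,101/3] y:[32,69/2] z:[33,69/2] -> hit [33,101/3] leaf, test {P10@t=33}
    N6 x:[27,98/3] y:[65/2,95/2] z:[31,45] -> hit [65/2,98/3], descend [12, 30]
      N12 x:[88/3,98/3] y:[65/2,39] z:[38,45] -> miss, prune
      N30 x:[27,97/3] y:[39,95/2] z:[31,81/2] -> miss, prune
  N35 x:[97/3,41] y:[29,49] z:[55/2,47] -> hit [97/3,41], descend [28, 39]
    N28 x:[97/3,41] y:[36,49] z:[57/2,40] -> hit [36,40], descend [23, 32]
      N23 x:[97/3,119/3] y:[36,49] z:[57/2,35] -> miss, prune
      N32 x:[40,41] y:[38,41] z:[73/2,40] -> hit [40,40], descend [15, 29]
        N15 x:[121/3,41] y:[38,41] z:[73/2,38] -> miss, prune
        N29 x:[40,41] y:[77/2,39] z:[77/2,40] -> miss, prune
    N39 x:[35,41] y:[29,35] z:[55/2,47] -> hit [35,35], descend [18, 36]
      N18 x:[106/3,41] y:[32,35] z:[55/2,87/2] -> miss, prune
      N36 x:[35,118/3] y:[29,32] z:[43,47] -> miss, prune

Summary -> nodes [0, 19, 2, 5, 14, 25, 31, 38, 10, 4, 17, 6, 12, 30, 35, 28, 23, 32, 15, 29, 39, 18, 36]; box-tests=23; leaf-entries=2; first=P11

== RESULT ==
23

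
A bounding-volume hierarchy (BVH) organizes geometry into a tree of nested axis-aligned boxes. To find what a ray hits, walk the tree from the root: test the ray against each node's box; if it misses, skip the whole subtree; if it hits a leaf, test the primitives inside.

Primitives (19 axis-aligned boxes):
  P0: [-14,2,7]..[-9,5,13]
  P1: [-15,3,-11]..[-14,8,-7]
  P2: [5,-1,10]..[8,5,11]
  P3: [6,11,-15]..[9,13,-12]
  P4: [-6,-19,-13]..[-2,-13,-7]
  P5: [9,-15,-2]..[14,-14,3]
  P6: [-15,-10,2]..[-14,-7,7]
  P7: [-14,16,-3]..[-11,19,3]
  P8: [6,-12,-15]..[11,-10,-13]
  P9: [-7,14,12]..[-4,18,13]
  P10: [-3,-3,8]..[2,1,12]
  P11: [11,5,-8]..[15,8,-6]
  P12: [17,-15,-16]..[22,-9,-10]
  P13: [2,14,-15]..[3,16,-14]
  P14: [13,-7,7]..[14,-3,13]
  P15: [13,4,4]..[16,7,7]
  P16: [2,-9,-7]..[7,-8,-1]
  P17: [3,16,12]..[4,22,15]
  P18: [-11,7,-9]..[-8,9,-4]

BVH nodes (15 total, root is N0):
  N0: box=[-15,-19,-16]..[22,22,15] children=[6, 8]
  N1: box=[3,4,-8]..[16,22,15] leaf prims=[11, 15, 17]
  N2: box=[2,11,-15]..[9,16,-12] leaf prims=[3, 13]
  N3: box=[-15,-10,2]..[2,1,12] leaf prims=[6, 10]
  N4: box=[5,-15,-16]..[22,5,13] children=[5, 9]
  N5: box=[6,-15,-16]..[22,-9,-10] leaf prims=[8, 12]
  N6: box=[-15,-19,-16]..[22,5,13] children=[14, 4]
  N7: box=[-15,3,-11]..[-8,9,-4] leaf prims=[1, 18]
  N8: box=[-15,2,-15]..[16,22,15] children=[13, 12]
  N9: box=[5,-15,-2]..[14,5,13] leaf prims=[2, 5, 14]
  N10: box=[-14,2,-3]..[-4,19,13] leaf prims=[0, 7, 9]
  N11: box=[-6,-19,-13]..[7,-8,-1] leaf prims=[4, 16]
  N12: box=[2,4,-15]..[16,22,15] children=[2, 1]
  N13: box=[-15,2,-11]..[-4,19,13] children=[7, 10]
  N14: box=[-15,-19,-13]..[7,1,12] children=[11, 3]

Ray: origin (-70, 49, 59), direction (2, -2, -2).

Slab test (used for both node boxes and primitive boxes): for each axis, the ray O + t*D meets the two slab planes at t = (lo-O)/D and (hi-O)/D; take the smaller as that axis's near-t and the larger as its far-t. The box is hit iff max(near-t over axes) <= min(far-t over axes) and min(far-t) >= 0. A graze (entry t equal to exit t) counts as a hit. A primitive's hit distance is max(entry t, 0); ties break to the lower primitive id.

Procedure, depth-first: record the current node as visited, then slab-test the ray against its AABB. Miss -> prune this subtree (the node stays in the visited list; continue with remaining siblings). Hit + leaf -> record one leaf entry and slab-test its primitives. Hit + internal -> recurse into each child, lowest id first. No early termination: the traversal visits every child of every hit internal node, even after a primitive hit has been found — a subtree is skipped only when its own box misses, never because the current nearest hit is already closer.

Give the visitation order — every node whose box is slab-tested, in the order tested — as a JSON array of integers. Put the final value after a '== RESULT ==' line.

Traverse from the root:
N0 x:[55/2,46] y:[27/2,34] z:[22,75/2] -> hit [55/2,34], descend [6, 8]
  N6 x:[55/2,46] y:[22,34] z:[23,75/2] -> hit [55/2,34], descend [4, 14]
    N4 x:[75/2,46] y:[22,32] z:[23,75/2] -> miss, prune
    N14 x:[55/2,77/2] y:[24,34] z:[47/2,36] -> hit [55/2,34], descend [3, 11]
      N3 x:[55/2,36] y:[24,59/2] z:[47/2,57/2] -> hit [55/2,57/2] leaf, test {P6@t=28, P10(miss)}
      N11 x:[32,77/2] y:[57/2,34] z:[30,36] -> hit [32,34] leaf, test {P4@t=33, P16(miss)}
  N8 x:[55/2,43] y:[27/2,47/2] z:[22,37] -> miss, prune

Visited [0, 6, 4, 14, 3, 11, 8]. Tests: 7 box, 2 leaf. Nearest: P6.

== RESULT ==
[0, 6, 4, 14, 3, 11, 8]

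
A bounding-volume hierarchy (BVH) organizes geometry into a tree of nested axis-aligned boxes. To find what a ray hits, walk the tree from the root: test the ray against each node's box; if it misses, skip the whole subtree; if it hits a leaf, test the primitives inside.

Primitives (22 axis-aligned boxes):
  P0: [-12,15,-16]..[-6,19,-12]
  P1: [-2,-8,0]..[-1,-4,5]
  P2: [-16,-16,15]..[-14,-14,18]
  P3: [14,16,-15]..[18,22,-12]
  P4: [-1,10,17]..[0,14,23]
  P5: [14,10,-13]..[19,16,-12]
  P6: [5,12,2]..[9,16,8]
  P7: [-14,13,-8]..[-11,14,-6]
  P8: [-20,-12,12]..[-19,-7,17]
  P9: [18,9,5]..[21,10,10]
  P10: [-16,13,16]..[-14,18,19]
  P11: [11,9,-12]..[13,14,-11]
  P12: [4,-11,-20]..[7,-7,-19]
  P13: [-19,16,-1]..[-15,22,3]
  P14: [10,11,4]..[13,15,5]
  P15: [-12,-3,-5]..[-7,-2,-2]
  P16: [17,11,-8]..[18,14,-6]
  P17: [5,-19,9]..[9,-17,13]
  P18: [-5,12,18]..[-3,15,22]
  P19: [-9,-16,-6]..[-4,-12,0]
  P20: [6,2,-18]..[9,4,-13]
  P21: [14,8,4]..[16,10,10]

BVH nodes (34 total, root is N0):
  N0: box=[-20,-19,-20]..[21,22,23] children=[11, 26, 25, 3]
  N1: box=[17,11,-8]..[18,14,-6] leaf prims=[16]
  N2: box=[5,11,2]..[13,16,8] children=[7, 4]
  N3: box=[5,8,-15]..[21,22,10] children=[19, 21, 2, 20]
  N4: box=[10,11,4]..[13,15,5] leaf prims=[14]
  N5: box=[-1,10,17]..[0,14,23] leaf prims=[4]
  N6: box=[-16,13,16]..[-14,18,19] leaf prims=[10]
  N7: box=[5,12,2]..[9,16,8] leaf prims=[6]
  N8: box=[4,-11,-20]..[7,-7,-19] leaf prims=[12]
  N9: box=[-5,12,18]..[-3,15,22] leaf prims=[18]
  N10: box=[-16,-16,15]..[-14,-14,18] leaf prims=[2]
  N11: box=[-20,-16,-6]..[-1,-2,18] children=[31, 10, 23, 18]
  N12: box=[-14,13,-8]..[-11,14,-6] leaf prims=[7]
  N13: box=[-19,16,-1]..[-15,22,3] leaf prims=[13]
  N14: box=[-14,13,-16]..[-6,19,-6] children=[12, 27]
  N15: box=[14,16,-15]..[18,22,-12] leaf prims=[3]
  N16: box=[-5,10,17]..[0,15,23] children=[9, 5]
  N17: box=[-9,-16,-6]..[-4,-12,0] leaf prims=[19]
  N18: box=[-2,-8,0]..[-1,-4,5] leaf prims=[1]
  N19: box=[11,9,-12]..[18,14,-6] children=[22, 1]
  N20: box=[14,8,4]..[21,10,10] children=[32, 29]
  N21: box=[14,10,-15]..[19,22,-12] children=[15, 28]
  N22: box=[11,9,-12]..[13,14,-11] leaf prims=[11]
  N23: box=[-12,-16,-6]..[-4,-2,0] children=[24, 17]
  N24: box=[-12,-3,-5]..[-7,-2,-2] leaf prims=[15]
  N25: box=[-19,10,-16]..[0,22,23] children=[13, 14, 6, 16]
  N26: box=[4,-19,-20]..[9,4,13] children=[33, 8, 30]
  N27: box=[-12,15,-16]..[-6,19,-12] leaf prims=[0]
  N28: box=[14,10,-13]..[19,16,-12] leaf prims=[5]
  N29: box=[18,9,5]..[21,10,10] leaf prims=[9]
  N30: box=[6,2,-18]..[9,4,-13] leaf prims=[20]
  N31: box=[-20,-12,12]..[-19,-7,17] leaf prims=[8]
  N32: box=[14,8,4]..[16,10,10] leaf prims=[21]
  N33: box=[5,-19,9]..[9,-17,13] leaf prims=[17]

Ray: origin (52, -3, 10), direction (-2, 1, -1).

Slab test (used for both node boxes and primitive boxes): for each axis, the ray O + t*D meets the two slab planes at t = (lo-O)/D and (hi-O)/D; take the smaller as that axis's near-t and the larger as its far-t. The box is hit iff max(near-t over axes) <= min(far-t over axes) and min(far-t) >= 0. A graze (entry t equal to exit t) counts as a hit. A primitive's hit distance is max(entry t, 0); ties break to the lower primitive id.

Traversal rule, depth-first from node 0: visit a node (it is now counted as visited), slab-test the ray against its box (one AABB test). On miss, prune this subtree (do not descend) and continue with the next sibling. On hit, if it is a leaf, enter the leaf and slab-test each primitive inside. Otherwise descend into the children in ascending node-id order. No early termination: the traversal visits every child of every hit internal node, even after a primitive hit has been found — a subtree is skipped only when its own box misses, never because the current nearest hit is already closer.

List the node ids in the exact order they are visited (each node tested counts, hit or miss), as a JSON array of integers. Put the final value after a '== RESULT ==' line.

Traverse from the root:
N0 x:[31/2,36] y:[-16,25] z:[-13,30] -> hit [31/2,25], descend [3, 11, 25, 26]
  N3 x:[31/2,47/2] y:[11,25] z:[0,25] -> hit [31/2,47/2], descend [2, 19, 20, 21]
    N2 x:[39/2,47/2] y:[14,19] z:[2,8] -> miss, prune
    N19 x:[17,41/2] y:[12,17] z:[16,22] -> hit [17,17], descend [1, 22]
      N1 x:[17,35/2] y:[14,17] z:[16,18] -> hit [17,17] leaf, test {P16@t=17}
      N22 x:[39/2,41/2] y:[12,17] z:[21,22] -> miss, prune
    N20 x:[31/2,19] y:[11,13] z:[0,6] -> miss, prune
    N21 x:[33/2,19] y:[13,25] z:[22,25] -> miss, prune
  N11 x:[53/2,36] y:[-13,1] z:[-8,16] -> miss, prune
  N25 x:[26,71/2] y:[13,25] z:[-13,26] -> miss, prune
  N26 x:[43/2,24] y:[-16,7] z:[-3,30] -> miss, prune

11 AABB tests over nodes [0, 3, 2, 19, 1, 22, 20, 21, 11, 25, 26]; 1 leaf entered; closest P16.

== RESULT ==
[0, 3, 2, 19, 1, 22, 20, 21, 11, 25, 26]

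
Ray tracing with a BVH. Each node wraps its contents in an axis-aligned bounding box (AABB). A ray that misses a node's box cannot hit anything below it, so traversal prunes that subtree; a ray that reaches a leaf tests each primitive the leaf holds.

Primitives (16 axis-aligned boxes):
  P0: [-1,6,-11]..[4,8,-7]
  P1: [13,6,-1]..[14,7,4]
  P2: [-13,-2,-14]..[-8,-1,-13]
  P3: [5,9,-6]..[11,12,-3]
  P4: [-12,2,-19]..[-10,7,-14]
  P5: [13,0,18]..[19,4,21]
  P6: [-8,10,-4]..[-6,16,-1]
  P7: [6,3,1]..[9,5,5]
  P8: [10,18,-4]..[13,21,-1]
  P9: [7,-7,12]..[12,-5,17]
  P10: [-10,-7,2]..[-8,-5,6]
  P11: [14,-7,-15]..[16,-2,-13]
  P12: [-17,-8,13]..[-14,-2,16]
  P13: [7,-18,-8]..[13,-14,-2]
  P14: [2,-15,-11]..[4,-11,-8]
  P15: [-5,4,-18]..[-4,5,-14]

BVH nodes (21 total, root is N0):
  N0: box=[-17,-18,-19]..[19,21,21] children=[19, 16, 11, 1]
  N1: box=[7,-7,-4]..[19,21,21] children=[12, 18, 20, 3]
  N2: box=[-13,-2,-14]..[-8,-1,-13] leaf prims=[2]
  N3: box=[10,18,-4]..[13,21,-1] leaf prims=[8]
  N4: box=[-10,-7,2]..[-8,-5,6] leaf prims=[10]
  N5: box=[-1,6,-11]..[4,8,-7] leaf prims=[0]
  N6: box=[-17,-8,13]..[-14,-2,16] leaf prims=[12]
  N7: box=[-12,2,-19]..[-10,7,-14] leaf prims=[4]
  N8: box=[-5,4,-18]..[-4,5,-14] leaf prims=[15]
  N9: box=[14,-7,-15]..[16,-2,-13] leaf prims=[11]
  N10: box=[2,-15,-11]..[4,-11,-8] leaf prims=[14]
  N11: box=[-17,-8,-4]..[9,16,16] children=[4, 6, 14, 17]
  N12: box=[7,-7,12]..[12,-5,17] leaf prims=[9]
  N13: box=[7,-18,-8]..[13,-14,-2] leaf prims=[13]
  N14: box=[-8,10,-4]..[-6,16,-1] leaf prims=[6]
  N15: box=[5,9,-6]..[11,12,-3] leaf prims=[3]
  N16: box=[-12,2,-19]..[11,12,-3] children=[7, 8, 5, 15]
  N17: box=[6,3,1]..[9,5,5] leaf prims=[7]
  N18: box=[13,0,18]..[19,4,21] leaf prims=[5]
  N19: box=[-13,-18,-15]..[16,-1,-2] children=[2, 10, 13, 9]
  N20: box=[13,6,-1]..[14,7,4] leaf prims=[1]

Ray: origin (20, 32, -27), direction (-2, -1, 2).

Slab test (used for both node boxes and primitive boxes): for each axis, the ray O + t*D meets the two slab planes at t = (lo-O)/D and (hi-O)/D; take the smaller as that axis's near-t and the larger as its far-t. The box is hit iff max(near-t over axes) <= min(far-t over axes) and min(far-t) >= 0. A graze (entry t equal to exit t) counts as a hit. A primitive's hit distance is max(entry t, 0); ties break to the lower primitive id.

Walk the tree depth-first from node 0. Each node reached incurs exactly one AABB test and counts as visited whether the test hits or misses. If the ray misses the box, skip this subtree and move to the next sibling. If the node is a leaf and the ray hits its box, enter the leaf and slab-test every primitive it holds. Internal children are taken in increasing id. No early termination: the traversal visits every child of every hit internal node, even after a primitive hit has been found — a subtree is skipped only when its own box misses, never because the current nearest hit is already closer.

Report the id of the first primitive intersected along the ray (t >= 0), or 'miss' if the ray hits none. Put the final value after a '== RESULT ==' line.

Trace the traversal:
N0 x:[1/2,37/2] y:[11,50] z:[4,24] -> hit [11,37/2], descend [1, 11, 16, 19]
  N1 x:[1/2,13/2] y:[11,39] z:[23/2,24] -> miss, prune
  N11 x:[11/2,37/2] y:[16,40] z:[23/2,43/2] -> hit [16,37/2], descend [4, 6, 14, 17]
    N4 x:[14,15] y:[37,39] z:[29/2,33/2] -> miss, prune
    N6 x:[17,37/2] y:[34,40] z:[20,43/2] -> miss, prune
    N14 x:[13,14] y:[16,22] z:[23/2,13] -> miss, prune
    N17 x:[11/2,7] y:[27,29] z:[14,16] -> miss, prune
  N16 x:[9/2,16] y:[20,30] z:[4,12] -> miss, prune
  N19 x:[2,33/2] y:[33,50] z:[6,25/2] -> miss, prune

Visited [0, 1, 11, 4, 6, 14, 17, 16, 19]. Tests: 9 box, 0 leaf. Nearest: miss.

== RESULT ==
miss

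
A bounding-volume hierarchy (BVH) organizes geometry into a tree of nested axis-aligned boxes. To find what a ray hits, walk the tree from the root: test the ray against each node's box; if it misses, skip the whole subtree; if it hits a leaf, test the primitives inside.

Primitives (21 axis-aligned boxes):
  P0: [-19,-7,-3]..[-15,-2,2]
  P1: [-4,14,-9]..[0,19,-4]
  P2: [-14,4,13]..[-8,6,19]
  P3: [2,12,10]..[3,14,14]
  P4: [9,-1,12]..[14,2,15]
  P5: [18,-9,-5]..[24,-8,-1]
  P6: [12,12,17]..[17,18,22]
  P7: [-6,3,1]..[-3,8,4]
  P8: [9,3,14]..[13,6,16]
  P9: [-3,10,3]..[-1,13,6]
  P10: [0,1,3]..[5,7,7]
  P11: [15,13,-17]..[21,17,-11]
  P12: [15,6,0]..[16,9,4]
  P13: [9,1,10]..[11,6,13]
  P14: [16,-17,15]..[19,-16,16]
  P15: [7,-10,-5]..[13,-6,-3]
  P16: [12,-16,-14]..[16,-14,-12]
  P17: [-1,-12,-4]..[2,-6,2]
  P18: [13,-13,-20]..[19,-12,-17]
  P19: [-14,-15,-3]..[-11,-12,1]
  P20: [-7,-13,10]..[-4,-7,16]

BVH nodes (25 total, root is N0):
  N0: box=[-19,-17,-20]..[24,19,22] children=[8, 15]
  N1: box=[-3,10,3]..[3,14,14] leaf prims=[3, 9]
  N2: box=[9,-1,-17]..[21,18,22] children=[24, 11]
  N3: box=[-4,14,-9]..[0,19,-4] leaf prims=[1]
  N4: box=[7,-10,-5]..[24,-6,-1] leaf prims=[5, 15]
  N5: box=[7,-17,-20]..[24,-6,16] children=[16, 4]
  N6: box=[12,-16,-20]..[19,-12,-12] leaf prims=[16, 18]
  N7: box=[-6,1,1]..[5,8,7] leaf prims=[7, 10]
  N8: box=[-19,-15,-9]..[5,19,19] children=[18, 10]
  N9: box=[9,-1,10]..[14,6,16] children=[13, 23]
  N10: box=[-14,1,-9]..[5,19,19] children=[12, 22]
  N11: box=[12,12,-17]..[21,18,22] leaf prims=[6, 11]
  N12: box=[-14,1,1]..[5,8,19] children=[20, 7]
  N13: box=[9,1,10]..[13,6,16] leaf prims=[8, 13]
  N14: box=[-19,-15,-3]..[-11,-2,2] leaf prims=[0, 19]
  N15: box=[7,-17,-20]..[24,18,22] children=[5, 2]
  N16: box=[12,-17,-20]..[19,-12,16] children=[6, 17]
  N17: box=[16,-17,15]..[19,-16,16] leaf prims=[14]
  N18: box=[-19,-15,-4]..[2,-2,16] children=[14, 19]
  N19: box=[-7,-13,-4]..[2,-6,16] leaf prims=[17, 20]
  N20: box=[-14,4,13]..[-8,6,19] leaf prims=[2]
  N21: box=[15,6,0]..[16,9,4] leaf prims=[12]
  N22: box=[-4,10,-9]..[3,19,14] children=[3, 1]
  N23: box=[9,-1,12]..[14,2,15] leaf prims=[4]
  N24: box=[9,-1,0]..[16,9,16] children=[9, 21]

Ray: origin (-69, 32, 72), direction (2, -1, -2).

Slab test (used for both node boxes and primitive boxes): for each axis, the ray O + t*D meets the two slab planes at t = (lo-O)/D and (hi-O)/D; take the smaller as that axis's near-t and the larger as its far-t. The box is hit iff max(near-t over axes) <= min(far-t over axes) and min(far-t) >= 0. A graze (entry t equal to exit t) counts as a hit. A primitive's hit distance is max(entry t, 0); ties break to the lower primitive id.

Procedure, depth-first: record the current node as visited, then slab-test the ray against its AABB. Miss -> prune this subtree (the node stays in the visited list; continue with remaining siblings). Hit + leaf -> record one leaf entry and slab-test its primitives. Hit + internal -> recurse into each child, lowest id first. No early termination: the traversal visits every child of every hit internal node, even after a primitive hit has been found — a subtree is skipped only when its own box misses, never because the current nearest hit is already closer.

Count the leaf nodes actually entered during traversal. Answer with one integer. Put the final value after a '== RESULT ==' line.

Trace the traversal:
N0 x:[25,93/2] y:[13,49] z:[25,46] -> hit [25,46], descend [8, 15]
  N8 x:[25,37] y:[13,47] z:[53/2,81/2] -> hit [53/2,37], descend [10, 18]
    N10 x:[55/2,37] y:[13,31] z:[53/2,81/2] -> hit [55/2,31], descend [12, 22]
      N12 x:[55/2,37] y:[24,31] z:[53/2,71/2] -> hit [55/2,31], descend [7, 20]
        N7 x:[63/2,37] y:[24,31] z:[65/2,71/2] -> miss, prune
        N20 x:[55/2,61/2] y:[26,28] z:[53/2,59/2] -> hit [55/2,28] leaf, test {P2@t=55/2}
      N22 x:[65/2,36] y:[13,22] z:[29,81/2] -> miss, prune
    N18 x:[25,71/2] y:[34,47] z:[28,38] -> hit [34,71/2], descend [14, 19]
      N14 x:[25,29] y:[34,47] z:[35,75/2] -> miss, prune
      N19 x:[31,71/2] y:[38,45] z:[28,38] -> miss, prune
  N15 x:[38,93/2] y:[14,49] z:[25,46] -> hit [38,46], descend [2, 5]
    N2 x:[39,45] y:[14,33] z:[25,89/2] -> miss, prune
    N5 x:[38,93/2] y:[38,49] z:[28,46] -> hit [38,46], descend [4, 16]
      N4 x:[38,93/2] y:[38,42] z:[73/2,77/2] -> hit [38,77/2] leaf, test {P5(miss), P15@t=38}
      N16 x:[81/2,44] y:[44,49] z:[28,46] -> hit [44,44], descend [6, 17]
        N6 x:[81/2,44] y:[44,48] z:[42,46] -> hit [44,44] leaf, test {P16(miss), P18(miss)}
        N17 x:[85/2,44] y:[48,49] z:[28,57/2] -> miss, prune

17 AABB tests over nodes [0, 8, 10, 12, 7, 20, 22, 18, 14, 19, 15, 2, 5, 4, 16, 6, 17]; 3 leaves entered; closest P2.

== RESULT ==
3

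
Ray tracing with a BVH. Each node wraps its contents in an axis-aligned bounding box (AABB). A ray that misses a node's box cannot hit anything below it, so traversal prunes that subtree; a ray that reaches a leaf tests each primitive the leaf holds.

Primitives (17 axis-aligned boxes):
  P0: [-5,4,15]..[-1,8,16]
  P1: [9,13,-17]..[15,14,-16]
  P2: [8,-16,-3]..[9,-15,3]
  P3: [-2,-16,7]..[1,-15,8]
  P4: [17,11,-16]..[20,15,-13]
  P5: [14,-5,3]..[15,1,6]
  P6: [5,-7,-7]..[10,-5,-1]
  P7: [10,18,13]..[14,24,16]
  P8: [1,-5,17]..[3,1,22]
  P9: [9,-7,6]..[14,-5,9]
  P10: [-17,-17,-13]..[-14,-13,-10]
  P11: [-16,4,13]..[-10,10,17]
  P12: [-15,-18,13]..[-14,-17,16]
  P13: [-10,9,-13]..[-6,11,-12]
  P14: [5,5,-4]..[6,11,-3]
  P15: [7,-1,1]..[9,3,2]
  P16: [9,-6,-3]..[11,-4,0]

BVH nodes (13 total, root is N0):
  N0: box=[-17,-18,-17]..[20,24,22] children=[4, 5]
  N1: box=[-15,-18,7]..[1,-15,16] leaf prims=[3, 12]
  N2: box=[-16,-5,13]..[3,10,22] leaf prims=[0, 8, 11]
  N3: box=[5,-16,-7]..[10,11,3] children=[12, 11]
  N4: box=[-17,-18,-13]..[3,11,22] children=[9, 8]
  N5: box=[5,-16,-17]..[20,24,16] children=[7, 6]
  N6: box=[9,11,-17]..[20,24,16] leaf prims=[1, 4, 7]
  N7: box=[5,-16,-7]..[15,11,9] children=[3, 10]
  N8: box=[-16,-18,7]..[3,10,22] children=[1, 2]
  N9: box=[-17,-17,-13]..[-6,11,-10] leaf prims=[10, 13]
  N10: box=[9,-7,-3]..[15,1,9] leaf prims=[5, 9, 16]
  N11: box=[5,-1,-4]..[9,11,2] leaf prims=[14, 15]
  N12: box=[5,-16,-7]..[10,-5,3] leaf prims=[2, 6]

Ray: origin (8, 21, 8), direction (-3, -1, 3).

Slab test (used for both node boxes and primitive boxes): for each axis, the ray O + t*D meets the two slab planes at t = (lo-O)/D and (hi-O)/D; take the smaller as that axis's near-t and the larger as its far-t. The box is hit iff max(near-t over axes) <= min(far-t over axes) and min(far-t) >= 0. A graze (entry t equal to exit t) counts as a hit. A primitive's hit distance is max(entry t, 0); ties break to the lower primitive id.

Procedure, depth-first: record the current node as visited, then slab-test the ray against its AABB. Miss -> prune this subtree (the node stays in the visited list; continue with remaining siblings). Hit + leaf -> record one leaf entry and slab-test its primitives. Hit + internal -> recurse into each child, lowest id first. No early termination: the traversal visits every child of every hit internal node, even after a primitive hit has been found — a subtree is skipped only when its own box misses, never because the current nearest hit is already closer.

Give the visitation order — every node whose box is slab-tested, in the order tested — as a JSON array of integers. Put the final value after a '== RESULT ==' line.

Walk:
N0 x:[-4,25/3] y:[-3,39] z:[-25/3,14/3] -> hit [-3,14/3], descend [4, 5]
  N4 x:[5/3,25/3] y:[10,39] z:[-7,14/3] -> miss, prune
  N5 x:[-4,1] y:[-3,37] z:[-25/3,8/3] -> hit [-3,1], descend [6, 7]
    N6 x:[-4,-1/3] y:[-3,10] z:[-25/3,8/3] -> miss, prune
    N7 x:[-7/3,1] y:[10,37] z:[-5,1/3] -> miss, prune

Summary -> nodes [0, 4, 5, 6, 7]; box-tests=5; leaf-entries=0; first=miss

== RESULT ==
[0, 4, 5, 6, 7]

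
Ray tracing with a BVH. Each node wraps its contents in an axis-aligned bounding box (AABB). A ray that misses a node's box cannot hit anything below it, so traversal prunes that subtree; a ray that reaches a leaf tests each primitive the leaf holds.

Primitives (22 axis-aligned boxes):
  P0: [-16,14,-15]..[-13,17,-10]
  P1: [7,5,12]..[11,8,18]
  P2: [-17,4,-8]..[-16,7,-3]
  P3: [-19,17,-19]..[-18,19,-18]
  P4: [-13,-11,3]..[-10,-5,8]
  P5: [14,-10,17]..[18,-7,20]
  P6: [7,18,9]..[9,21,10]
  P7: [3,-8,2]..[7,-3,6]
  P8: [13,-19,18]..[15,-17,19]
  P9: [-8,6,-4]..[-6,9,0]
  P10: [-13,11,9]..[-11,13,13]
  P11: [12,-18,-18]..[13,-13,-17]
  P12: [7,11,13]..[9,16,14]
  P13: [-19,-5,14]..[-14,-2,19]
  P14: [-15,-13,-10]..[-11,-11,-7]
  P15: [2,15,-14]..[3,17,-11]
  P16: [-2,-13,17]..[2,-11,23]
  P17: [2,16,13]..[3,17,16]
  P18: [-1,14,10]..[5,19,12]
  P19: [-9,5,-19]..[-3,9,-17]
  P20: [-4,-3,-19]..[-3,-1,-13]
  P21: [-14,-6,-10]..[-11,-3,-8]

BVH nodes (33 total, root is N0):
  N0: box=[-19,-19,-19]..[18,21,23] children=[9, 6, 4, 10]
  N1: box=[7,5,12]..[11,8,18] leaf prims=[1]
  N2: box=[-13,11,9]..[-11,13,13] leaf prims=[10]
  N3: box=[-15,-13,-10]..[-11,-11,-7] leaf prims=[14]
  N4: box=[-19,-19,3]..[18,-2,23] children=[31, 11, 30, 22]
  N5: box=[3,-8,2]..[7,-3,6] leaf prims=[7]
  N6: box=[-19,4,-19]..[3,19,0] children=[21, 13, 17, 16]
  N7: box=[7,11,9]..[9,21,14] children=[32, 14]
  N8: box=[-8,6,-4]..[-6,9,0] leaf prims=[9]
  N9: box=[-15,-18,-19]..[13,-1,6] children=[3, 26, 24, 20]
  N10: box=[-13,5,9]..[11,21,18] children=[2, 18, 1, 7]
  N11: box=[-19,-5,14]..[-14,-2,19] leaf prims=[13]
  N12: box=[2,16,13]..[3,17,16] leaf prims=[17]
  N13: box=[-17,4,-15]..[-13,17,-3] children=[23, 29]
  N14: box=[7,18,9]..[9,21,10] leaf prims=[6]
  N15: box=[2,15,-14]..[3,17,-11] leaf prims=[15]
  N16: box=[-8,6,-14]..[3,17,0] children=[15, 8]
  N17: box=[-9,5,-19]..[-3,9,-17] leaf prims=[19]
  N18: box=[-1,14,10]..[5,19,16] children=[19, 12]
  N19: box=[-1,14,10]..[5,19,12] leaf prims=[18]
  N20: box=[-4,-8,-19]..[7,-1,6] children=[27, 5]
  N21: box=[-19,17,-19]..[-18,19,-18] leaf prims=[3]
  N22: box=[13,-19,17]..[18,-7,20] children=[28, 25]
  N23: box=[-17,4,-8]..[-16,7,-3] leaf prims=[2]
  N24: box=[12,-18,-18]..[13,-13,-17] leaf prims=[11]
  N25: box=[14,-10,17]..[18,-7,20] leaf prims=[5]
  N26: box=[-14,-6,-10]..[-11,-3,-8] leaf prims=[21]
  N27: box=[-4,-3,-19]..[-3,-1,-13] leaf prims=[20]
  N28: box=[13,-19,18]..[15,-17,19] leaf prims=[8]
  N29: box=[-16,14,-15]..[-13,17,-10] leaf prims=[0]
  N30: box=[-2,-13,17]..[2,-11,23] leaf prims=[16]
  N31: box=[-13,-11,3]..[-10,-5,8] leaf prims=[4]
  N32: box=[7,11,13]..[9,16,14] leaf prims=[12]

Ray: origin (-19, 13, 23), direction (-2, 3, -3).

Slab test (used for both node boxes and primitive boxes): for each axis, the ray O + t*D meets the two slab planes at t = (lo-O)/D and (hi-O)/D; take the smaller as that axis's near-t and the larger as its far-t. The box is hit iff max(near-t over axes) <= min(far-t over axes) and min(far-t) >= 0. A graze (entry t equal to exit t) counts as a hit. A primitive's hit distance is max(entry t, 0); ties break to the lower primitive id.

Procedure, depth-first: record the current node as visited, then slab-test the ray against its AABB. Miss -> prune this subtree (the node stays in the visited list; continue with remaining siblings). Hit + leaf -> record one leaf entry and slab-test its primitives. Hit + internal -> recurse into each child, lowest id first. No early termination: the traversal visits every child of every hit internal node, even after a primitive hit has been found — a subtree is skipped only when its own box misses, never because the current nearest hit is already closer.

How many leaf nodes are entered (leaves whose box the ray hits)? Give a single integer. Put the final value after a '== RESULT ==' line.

Traverse from the root:
N0 x:[-37/2,0] y:[-32/3,8/3] z:[0,14] -> hit [0,0], descend [4, 6, 9, 10]
  N4 x:[-37/2,0] y:[-32/3,-5] z:[0,20/3] -> miss, prune
  N6 x:[-11,0] y:[-3,2] z:[23/3,14] -> miss, prune
  N9 x:[-16,-2] y:[-31/3,-14/3] z:[17/3,14] -> miss, prune
  N10 x:[-15,-3] y:[-8/3,8/3] z:[5/3,14/3] -> miss, prune

5 AABB tests over nodes [0, 4, 6, 9, 10]; 0 leaves entered; closest miss.

== RESULT ==
0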